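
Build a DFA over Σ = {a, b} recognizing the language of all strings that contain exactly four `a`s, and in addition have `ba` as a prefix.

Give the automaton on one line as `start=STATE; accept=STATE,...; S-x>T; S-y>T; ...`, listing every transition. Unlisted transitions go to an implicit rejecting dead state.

start=q0; accept=q11; q0-a>q1; q0-b>q2; q1-a>q3; q1-b>q1; q2-a>q4; q2-b>q5; q3-a>q6; q3-b>q3; q4-a>q7; q4-b>q4; q5-a>q1; q5-b>q5; q6-a>q8; q6-b>q6; q7-a>q9; q7-b>q7; q8-a>q10; q8-b>q8; q9-a>q11; q9-b>q9; q10-a>q10; q10-b>q10; q11-a>q12; q11-b>q11; q12-a>q12; q12-b>q12

Run two small machines in parallel and take their product. One (6 states) tracks the count of `a`s, saturating at 5; the other (4 states) tracks whether the input so far still matches the prefix `ba`. Each combined state is a pair, one component from each; accept when both components accept.
          a    b  
>  q0     q1   q2 
   q1     q3   q1 
   q2     q4   q5 
   q3     q6   q3 
   q4     q7   q4 
   q5     q1   q5 
   q6     q8   q6 
   q7     q9   q7 
   q8    q10   q8 
   q9    q11   q9 
   q10   q10  q10 
 * q11   q12  q11 
   q12   q12  q12 
(> = start, * = accepting)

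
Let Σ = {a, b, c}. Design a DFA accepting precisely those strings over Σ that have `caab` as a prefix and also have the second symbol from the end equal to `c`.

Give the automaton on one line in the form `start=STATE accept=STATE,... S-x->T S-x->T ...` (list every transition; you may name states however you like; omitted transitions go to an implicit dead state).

start=q0 accept=q21,q22,q23 q0-a->q1 q0-b->q2 q0-c->q3 q1-a->q4 q1-b->q5 q1-c->q6 q2-a->q7 q2-b->q8 q2-c->q9 q3-a->q10 q3-b->q11 q3-c->q12 q4-a->q4 q4-b->q5 q4-c->q6 q5-a->q7 q5-b->q8 q5-c->q9 q6-a->q13 q6-b->q11 q6-c->q12 q7-a->q4 q7-b->q5 q7-c->q6 q8-a->q7 q8-b->q8 q8-c->q9 q9-a->q13 q9-b->q11 q9-c->q12 q10-a->q14 q10-b->q5 q10-c->q6 q11-a->q7 q11-b->q8 q11-c->q9 q12-a->q13 q12-b->q11 q12-c->q12 q13-a->q4 q13-b->q5 q13-c->q6 q14-a->q4 q14-b->q15 q14-c->q6 q15-a->q16 q15-b->q17 q15-c->q18 q16-a->q19 q16-b->q15 q16-c->q20 q17-a->q16 q17-b->q17 q17-c->q18 q18-a->q21 q18-b->q22 q18-c->q23 q19-a->q19 q19-b->q15 q19-c->q20 q20-a->q21 q20-b->q22 q20-c->q23 q21-a->q19 q21-b->q15 q21-c->q20 q22-a->q16 q22-b->q17 q22-c->q18 q23-a->q21 q23-b->q22 q23-c->q23

Build one automaton per condition and run them in lockstep. One (6 states) tracks whether the input so far still matches the prefix `caab`; the other (13 states) tracks the last 2 symbols read. Each combined state is a pair, one component from each; accept when both components accept.
24 states suffice.
          a    b    c  
>  q0     q1   q2   q3 
   q1     q4   q5   q6 
   q2     q7   q8   q9 
   q3    q10  q11  q12 
   q4     q4   q5   q6 
   q5     q7   q8   q9 
   q6    q13  q11  q12 
   q7     q4   q5   q6 
   q8     q7   q8   q9 
   q9    q13  q11  q12 
   q10   q14   q5   q6 
   q11    q7   q8   q9 
   q12   q13  q11  q12 
   q13    q4   q5   q6 
   q14    q4  q15   q6 
   q15   q16  q17  q18 
   q16   q19  q15  q20 
   q17   q16  q17  q18 
   q18   q21  q22  q23 
   q19   q19  q15  q20 
   q20   q21  q22  q23 
 * q21   q19  q15  q20 
 * q22   q16  q17  q18 
 * q23   q21  q22  q23 
(> = start, * = accepting)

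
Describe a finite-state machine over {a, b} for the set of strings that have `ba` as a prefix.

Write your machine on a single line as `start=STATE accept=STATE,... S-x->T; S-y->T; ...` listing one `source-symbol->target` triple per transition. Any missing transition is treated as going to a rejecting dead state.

Check the first 2 symbols one by one: S0 through S1 record how many have matched `ba` so far; any wrong symbol goes to the dead state S3. After all 2 match we enter the accepting sink S2.
A 4-state machine:
        a   b  
>  S0   S3  S1 
   S1   S2  S3 
 * S2   S2  S2 
   S3   S3  S3 
(> = start, * = accepting)

start=S0; accept=S2; S0-a->S3; S0-b->S1; S1-a->S2; S1-b->S3; S2-a->S2; S2-b->S2; S3-a->S3; S3-b->S3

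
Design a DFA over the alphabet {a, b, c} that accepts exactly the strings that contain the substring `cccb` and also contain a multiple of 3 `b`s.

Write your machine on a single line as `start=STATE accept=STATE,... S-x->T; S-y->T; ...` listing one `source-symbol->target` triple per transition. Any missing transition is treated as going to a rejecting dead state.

start=s0; accept=s14; s0-a->s0; s0-b->s1; s0-c->s2; s1-a->s1; s1-b->s3; s1-c->s4; s2-a->s0; s2-b->s1; s2-c->s5; s3-a->s3; s3-b->s0; s3-c->s6; s4-a->s1; s4-b->s3; s4-c->s7; s5-a->s0; s5-b->s1; s5-c->s8; s6-a->s3; s6-b->s0; s6-c->s9; s7-a->s1; s7-b->s3; s7-c->s10; s8-a->s0; s8-b->s11; s8-c->s8; s9-a->s3; s9-b->s0; s9-c->s12; s10-a->s1; s10-b->s13; s10-c->s10; s11-a->s11; s11-b->s13; s11-c->s11; s12-a->s3; s12-b->s14; s12-c->s12; s13-a->s13; s13-b->s14; s13-c->s13; s14-a->s14; s14-b->s11; s14-c->s14

Build one automaton per condition and run them in lockstep. One (5 states) tracks whether and how much of `cccb` has been seen; the other (3 states) tracks the count of `b`s modulo 3. Each combined state is a pair, one component from each; accept when both components accept.
A 15-state machine:
          a    b    c  
>  s0     s0   s1   s2 
   s1     s1   s3   s4 
   s2     s0   s1   s5 
   s3     s3   s0   s6 
   s4     s1   s3   s7 
   s5     s0   s1   s8 
   s6     s3   s0   s9 
   s7     s1   s3  s10 
   s8     s0  s11   s8 
   s9     s3   s0  s12 
   s10    s1  s13  s10 
   s11   s11  s13  s11 
   s12    s3  s14  s12 
   s13   s13  s14  s13 
 * s14   s14  s11  s14 
(> = start, * = accepting)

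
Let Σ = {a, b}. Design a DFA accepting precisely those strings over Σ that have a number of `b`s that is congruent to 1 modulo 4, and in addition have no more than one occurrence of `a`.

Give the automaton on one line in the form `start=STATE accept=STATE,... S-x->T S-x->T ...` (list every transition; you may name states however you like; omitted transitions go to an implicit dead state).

start=S0 accept=S2,S4 S0-a->S1 S0-b->S2 S1-a->S3 S1-b->S4 S2-a->S4 S2-b->S5 S3-a->S3 S3-b->S6 S4-a->S6 S4-b->S7 S5-a->S7 S5-b->S8 S6-a->S6 S6-b->S9 S7-a->S9 S7-b->S10 S8-a->S10 S8-b->S0 S9-a->S9 S9-b->S11 S10-a->S11 S10-b->S1 S11-a->S11 S11-b->S3

Handle the two conditions separately and then intersect. The first has 4 states tracking the count of `b`s modulo 4; the second has 3 states tracking the count of `a`s, saturating at 2. A product state is a pair (one from each), accepting exactly when both do.
12 states suffice.
          a    b  
>  S0     S1   S2 
   S1     S3   S4 
 * S2     S4   S5 
   S3     S3   S6 
 * S4     S6   S7 
   S5     S7   S8 
   S6     S6   S9 
   S7     S9  S10 
   S8    S10   S0 
   S9     S9  S11 
   S10   S11   S1 
   S11   S11   S3 
(> = start, * = accepting)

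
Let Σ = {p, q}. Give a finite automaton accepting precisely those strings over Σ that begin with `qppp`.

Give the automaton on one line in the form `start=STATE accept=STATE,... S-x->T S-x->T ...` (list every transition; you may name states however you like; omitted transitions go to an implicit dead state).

Check the first 4 symbols one by one: A through D record how many have matched `qppp` so far; any wrong symbol goes to the dead state F. After all 4 match we enter the accepting sink E.
6 states suffice.
       p  q 
>  A   F  B 
   B   C  F 
   C   D  F 
   D   E  F 
 * E   E  E 
   F   F  F 
(> = start, * = accepting)

start=A accept=E A-p->F A-q->B B-p->C B-q->F C-p->D C-q->F D-p->E D-q->F E-p->E E-q->E F-p->F F-q->F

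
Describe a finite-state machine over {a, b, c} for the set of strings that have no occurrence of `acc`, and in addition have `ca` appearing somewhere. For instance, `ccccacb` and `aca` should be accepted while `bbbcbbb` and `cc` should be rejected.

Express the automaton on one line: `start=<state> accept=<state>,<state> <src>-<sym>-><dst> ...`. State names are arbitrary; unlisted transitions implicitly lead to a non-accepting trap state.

Handle the two conditions separately and then intersect. The first has 4 states tracking partial matches of the forbidden pattern `acc`; the second has 3 states tracking whether and how much of `ca` has been seen. A product state is a pair (one from each), accepting exactly when both do.
        a   b   c  
>  q0   q1  q0  q2 
   q1   q1  q0  q3 
   q2   q4  q0  q2 
   q3   q4  q0  q5 
 * q4   q4  q6  q7 
   q5   q8  q9  q5 
 * q6   q4  q6  q6 
 * q7   q4  q6  q8 
   q8   q8  q8  q8 
   q9   q9  q9  q5 
(> = start, * = accepting)

start=q0 accept=q4,q6,q7 q0-a->q1 q0-b->q0 q0-c->q2 q1-a->q1 q1-b->q0 q1-c->q3 q2-a->q4 q2-b->q0 q2-c->q2 q3-a->q4 q3-b->q0 q3-c->q5 q4-a->q4 q4-b->q6 q4-c->q7 q5-a->q8 q5-b->q9 q5-c->q5 q6-a->q4 q6-b->q6 q6-c->q6 q7-a->q4 q7-b->q6 q7-c->q8 q8-a->q8 q8-b->q8 q8-c->q8 q9-a->q9 q9-b->q9 q9-c->q5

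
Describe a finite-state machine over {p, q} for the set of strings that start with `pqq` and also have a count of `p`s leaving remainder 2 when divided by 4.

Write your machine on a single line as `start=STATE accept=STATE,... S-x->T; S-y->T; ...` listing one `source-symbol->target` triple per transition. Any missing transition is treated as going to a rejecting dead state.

start=s0; accept=s5; s0-p->s1; s0-q->s2; s1-p->s2; s1-q->s3; s2-p->s2; s2-q->s2; s3-p->s2; s3-q->s4; s4-p->s5; s4-q->s4; s5-p->s6; s5-q->s5; s6-p->s7; s6-q->s6; s7-p->s4; s7-q->s7

Build one automaton per condition and run them in lockstep. The first has 5 states tracking whether the input so far still matches the prefix `pqq`; the second has 4 states tracking the count of `p`s modulo 4. A product state is a pair (one from each), accepting exactly when both do. After merging equivalent states the machine shrinks.
An 8-state machine:
        p   q  
>  s0   s1  s2 
   s1   s2  s3 
   s2   s2  s2 
   s3   s2  s4 
   s4   s5  s4 
 * s5   s6  s5 
   s6   s7  s6 
   s7   s4  s7 
(> = start, * = accepting)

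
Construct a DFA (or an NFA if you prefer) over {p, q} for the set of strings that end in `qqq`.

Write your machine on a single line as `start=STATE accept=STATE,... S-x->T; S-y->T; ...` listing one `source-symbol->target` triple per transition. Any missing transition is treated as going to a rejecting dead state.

start=S0; accept=S3; S0-p->S0; S0-q->S1; S1-p->S0; S1-q->S2; S2-p->S0; S2-q->S3; S3-p->S0; S3-q->S3

Let each state record the length of the longest suffix of the input read so far that is also a prefix of `qqq`. S1 means the last symbol is `q`; S2 means the last 2 symbols are `qq`; S3 means the last 3 symbols are `qqq`. Accept only at S3, where the string currently ends in `qqq`.
4 states suffice.
        p   q  
>  S0   S0  S1 
   S1   S0  S2 
   S2   S0  S3 
 * S3   S0  S3 
(> = start, * = accepting)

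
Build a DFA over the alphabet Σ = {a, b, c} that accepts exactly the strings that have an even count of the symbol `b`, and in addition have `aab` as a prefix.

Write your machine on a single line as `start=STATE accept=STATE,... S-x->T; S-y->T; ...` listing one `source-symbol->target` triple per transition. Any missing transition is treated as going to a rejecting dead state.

Handle the two conditions separately and then intersect. One (2 states) tracks the count of `b`s modulo 2; the other (5 states) tracks whether the input so far still matches the prefix `aab`. Each combined state is a pair, one component from each; accept when both components accept. Minimizing collapses redundant product states.
With 6 states:
        a   b   c  
>  s0   s1  s2  s2 
   s1   s3  s2  s2 
   s2   s2  s2  s2 
   s3   s2  s4  s2 
   s4   s4  s5  s4 
 * s5   s5  s4  s5 
(> = start, * = accepting)

start=s0; accept=s5; s0-a->s1; s0-b->s2; s0-c->s2; s1-a->s3; s1-b->s2; s1-c->s2; s2-a->s2; s2-b->s2; s2-c->s2; s3-a->s2; s3-b->s4; s3-c->s2; s4-a->s4; s4-b->s5; s4-c->s4; s5-a->s5; s5-b->s4; s5-c->s5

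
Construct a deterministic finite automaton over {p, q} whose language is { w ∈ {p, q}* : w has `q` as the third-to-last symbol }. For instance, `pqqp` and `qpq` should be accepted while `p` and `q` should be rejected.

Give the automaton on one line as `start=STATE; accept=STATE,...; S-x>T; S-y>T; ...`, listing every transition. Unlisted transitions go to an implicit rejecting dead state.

start=s0; accept=s11,s12,s13,s14; s0-p>s1; s0-q>s2; s1-p>s3; s1-q>s4; s2-p>s5; s2-q>s6; s3-p>s7; s3-q>s8; s4-p>s9; s4-q>s10; s5-p>s11; s5-q>s12; s6-p>s13; s6-q>s14; s7-p>s7; s7-q>s8; s8-p>s9; s8-q>s10; s9-p>s11; s9-q>s12; s10-p>s13; s10-q>s14; s11-p>s7; s11-q>s8; s12-p>s9; s12-q>s10; s13-p>s11; s13-q>s12; s14-p>s13; s14-q>s14

Because acceptance depends on a position counted from the end, the machine has to buffer the most recent 3 symbols. Make each state the string of the last up-to-3 symbols read; on input `x` shift the window left and append `x`. Accept when the buffered window has length 3 and begins with `q`.
          p    q  
>  s0     s1   s2 
   s1     s3   s4 
   s2     s5   s6 
   s3     s7   s8 
   s4     s9  s10 
   s5    s11  s12 
   s6    s13  s14 
   s7     s7   s8 
   s8     s9  s10 
   s9    s11  s12 
   s10   s13  s14 
 * s11    s7   s8 
 * s12    s9  s10 
 * s13   s11  s12 
 * s14   s13  s14 
(> = start, * = accepting)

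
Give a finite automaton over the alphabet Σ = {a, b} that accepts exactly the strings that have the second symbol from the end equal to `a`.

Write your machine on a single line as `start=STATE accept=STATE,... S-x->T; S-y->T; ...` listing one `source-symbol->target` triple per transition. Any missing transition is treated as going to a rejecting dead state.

A DFA must remember the last 2 symbols (since which symbol is second-to-last isn't known until the input ends). Use one state per possible window of the last ≤2 symbols; accept from those whose window starts with `a`.
7 states suffice.
        a   b  
>  S0   S1  S2 
   S1   S3  S4 
   S2   S5  S6 
 * S3   S3  S4 
 * S4   S5  S6 
   S5   S3  S4 
   S6   S5  S6 
(> = start, * = accepting)

start=S0; accept=S3,S4; S0-a->S1; S0-b->S2; S1-a->S3; S1-b->S4; S2-a->S5; S2-b->S6; S3-a->S3; S3-b->S4; S4-a->S5; S4-b->S6; S5-a->S3; S5-b->S4; S6-a->S5; S6-b->S6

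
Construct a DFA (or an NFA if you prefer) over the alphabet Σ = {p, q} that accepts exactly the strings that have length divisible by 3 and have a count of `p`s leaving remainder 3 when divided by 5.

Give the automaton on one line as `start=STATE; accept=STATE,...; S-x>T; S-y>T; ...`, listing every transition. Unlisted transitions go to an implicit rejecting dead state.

start=A; accept=G; A-p>B; A-q>C; B-p>D; B-q>E; C-p>E; C-q>F; D-p>G; D-q>H; E-p>H; E-q>I; F-p>I; F-q>A; G-p>J; G-q>K; H-p>K; H-q>L; I-p>L; I-q>B; J-p>F; J-q>M; K-p>M; K-q>N; L-p>N; L-q>D; M-p>A; M-q>O; N-p>O; N-q>G; O-p>C; O-q>J

Handle the two conditions separately and then intersect. The first has 3 states tracking the input length modulo 3; the second has 5 states tracking the count of `p`s modulo 5. A product state is a pair (one from each), accepting exactly when both do.
15 states suffice.
       p  q 
>  A   B  C 
   B   D  E 
   C   E  F 
   D   G  H 
   E   H  I 
   F   I  A 
 * G   J  K 
   H   K  L 
   I   L  B 
   J   F  M 
   K   M  N 
   L   N  D 
   M   A  O 
   N   O  G 
   O   C  J 
(> = start, * = accepting)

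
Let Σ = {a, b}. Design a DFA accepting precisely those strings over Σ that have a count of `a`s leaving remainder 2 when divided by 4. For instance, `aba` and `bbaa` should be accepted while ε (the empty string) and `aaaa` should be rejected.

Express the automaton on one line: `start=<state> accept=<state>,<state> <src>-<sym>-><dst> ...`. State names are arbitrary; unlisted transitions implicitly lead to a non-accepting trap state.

Keep the running count of `a`s modulo 4: each `a` advances along the cycle q0 → q1 → q2 → q3 → q0 while other symbols loop. Accept at q2.
4 states suffice.
        a   b  
>  q0   q1  q0 
   q1   q2  q1 
 * q2   q3  q2 
   q3   q0  q3 
(> = start, * = accepting)

start=q0 accept=q2 q0-a->q1 q0-b->q0 q1-a->q2 q1-b->q1 q2-a->q3 q2-b->q2 q3-a->q0 q3-b->q3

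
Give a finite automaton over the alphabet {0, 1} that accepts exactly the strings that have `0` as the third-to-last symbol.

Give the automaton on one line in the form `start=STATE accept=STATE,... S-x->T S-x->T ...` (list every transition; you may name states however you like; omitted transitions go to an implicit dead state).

start=q0 accept=q7,q8,q9,q10 q0-0->q1 q0-1->q2 q1-0->q3 q1-1->q4 q2-0->q5 q2-1->q6 q3-0->q7 q3-1->q8 q4-0->q9 q4-1->q10 q5-0->q11 q5-1->q12 q6-0->q13 q6-1->q14 q7-0->q7 q7-1->q8 q8-0->q9 q8-1->q10 q9-0->q11 q9-1->q12 q10-0->q13 q10-1->q14 q11-0->q7 q11-1->q8 q12-0->q9 q12-1->q10 q13-0->q11 q13-1->q12 q14-0->q13 q14-1->q14

A DFA must remember the last 3 symbols (since which symbol is third-to-last isn't known until the input ends). Use one state per possible window of the last ≤3 symbols; accept from those whose window starts with `0`.
A 15-state machine:
          0    1  
>  q0     q1   q2 
   q1     q3   q4 
   q2     q5   q6 
   q3     q7   q8 
   q4     q9  q10 
   q5    q11  q12 
   q6    q13  q14 
 * q7     q7   q8 
 * q8     q9  q10 
 * q9    q11  q12 
 * q10   q13  q14 
   q11    q7   q8 
   q12    q9  q10 
   q13   q11  q12 
   q14   q13  q14 
(> = start, * = accepting)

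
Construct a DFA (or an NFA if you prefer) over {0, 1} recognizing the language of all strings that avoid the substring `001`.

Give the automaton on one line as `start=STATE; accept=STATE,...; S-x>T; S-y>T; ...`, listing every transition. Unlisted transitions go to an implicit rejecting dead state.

start=q0; accept=q0,q1,q2; q0-0>q1; q0-1>q0; q1-0>q2; q1-1>q0; q2-0>q2; q2-1>q3; q3-0>q3; q3-1>q3

This is the complement of 'contains `001`'. Use the same substring-matching states — q0 through q3 holding how much of `001` has just been matched — but flip the accepting set: everything except the trap q3 accepts.
With 4 states:
        0   1  
>* q0   q1  q0 
 * q1   q2  q0 
 * q2   q2  q3 
   q3   q3  q3 
(> = start, * = accepting)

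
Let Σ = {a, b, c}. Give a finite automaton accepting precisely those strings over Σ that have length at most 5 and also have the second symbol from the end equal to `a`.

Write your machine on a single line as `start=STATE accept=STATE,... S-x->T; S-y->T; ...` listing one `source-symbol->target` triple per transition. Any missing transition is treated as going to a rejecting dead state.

start=q0; accept=q3,q4,q7,q8,q11,q12; q0-a->q1; q0-b->q2; q0-c->q2; q1-a->q3; q1-b->q4; q1-c->q4; q2-a->q5; q2-b->q6; q2-c->q6; q3-a->q7; q3-b->q8; q3-c->q8; q4-a->q9; q4-b->q10; q4-c->q10; q5-a->q7; q5-b->q8; q5-c->q8; q6-a->q9; q6-b->q10; q6-c->q10; q7-a->q11; q7-b->q12; q7-c->q12; q8-a->q13; q8-b->q14; q8-c->q14; q9-a->q11; q9-b->q12; q9-c->q12; q10-a->q13; q10-b->q14; q10-c->q14; q11-a->q12; q11-b->q12; q11-c->q12; q12-a->q14; q12-b->q14; q12-c->q14; q13-a->q12; q13-b->q12; q13-c->q12; q14-a->q14; q14-b->q14; q14-c->q14

Run two small machines in parallel and take their product. One (7 states) tracks the input length, saturating at 6; the other (13 states) tracks the last 2 symbols read. Each combined state is a pair, one component from each; accept when both components accept. Equivalent product states are then merged.
With 15 states:
          a    b    c  
>  q0     q1   q2   q2 
   q1     q3   q4   q4 
   q2     q5   q6   q6 
 * q3     q7   q8   q8 
 * q4     q9  q10  q10 
   q5     q7   q8   q8 
   q6     q9  q10  q10 
 * q7    q11  q12  q12 
 * q8    q13  q14  q14 
   q9    q11  q12  q12 
   q10   q13  q14  q14 
 * q11   q12  q12  q12 
 * q12   q14  q14  q14 
   q13   q12  q12  q12 
   q14   q14  q14  q14 
(> = start, * = accepting)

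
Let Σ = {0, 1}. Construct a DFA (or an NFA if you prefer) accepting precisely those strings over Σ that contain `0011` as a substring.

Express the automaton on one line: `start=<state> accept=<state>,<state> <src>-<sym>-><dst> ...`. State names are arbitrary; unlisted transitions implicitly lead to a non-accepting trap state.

Track how much of `0011` has been matched so far: state q0 is no progress, q4 is the absorbing accept state reached once `0011` has occurred. Intermediate states record partial matches; on a mismatch, fall back to the longest reusable overlap.
A 5-state machine:
        0   1  
>  q0   q1  q0 
   q1   q2  q0 
   q2   q2  q3 
   q3   q1  q4 
 * q4   q4  q4 
(> = start, * = accepting)

start=q0 accept=q4 q0-0->q1 q0-1->q0 q1-0->q2 q1-1->q0 q2-0->q2 q2-1->q3 q3-0->q1 q3-1->q4 q4-0->q4 q4-1->q4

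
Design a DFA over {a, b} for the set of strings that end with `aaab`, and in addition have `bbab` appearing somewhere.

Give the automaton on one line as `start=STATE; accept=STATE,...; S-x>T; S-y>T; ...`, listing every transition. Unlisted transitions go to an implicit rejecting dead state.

start=s0; accept=s8; s0-a>s0; s0-b>s1; s1-a>s0; s1-b>s2; s2-a>s3; s2-b>s2; s3-a>s0; s3-b>s4; s4-a>s5; s4-b>s4; s5-a>s6; s5-b>s4; s6-a>s7; s6-b>s4; s7-a>s7; s7-b>s8; s8-a>s5; s8-b>s4

Build one automaton per condition and run them in lockstep. The first has 5 states tracking how much of the suffix `aaab` has currently been matched; the second has 5 states tracking whether and how much of `bbab` has been seen. A product state is a pair (one from each), accepting exactly when both do. Minimizing collapses redundant product states.
A 9-state machine:
        a   b  
>  s0   s0  s1 
   s1   s0  s2 
   s2   s3  s2 
   s3   s0  s4 
   s4   s5  s4 
   s5   s6  s4 
   s6   s7  s4 
   s7   s7  s8 
 * s8   s5  s4 
(> = start, * = accepting)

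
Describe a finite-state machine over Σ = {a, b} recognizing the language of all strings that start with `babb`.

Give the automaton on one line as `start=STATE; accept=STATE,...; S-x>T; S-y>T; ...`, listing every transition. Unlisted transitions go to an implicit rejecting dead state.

start=s0; accept=s4; s0-a>s5; s0-b>s1; s1-a>s2; s1-b>s5; s2-a>s5; s2-b>s3; s3-a>s5; s3-b>s4; s4-a>s4; s4-b>s4; s5-a>s5; s5-b>s5

Walk along `babb` while the input agrees: from s0 take `b` to s1, and so on. Any deviation drops to the rejecting sink s5. Once s4 is reached the prefix is confirmed and every continuation is accepted.
        a   b  
>  s0   s5  s1 
   s1   s2  s5 
   s2   s5  s3 
   s3   s5  s4 
 * s4   s4  s4 
   s5   s5  s5 
(> = start, * = accepting)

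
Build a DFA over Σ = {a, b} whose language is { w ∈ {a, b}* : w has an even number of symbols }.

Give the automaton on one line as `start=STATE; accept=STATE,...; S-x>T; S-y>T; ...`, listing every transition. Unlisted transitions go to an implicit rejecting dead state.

Count input length modulo 2: every symbol advances one step around the cycle S0 → S1 → S0. Accept at S0.
A 2-state machine:
        a   b  
>* S0   S1  S1 
   S1   S0  S0 
(> = start, * = accepting)

start=S0; accept=S0; S0-a>S1; S0-b>S1; S1-a>S0; S1-b>S0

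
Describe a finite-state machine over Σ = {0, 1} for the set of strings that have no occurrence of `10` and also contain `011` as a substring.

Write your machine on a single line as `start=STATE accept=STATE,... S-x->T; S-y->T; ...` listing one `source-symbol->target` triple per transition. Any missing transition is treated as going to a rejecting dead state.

Build one automaton per condition and run them in lockstep. One (3 states) tracks partial matches of the forbidden pattern `10`; the other (4 states) tracks whether and how much of `011` has been seen. Each combined state is a pair, one component from each; accept when both components accept. Equivalent product states are then merged.
5 states suffice.
        0   1  
>  s0   s1  s2 
   s1   s1  s3 
   s2   s2  s2 
   s3   s2  s4 
 * s4   s2  s4 
(> = start, * = accepting)

start=s0; accept=s4; s0-0->s1; s0-1->s2; s1-0->s1; s1-1->s3; s2-0->s2; s2-1->s2; s3-0->s2; s3-1->s4; s4-0->s2; s4-1->s4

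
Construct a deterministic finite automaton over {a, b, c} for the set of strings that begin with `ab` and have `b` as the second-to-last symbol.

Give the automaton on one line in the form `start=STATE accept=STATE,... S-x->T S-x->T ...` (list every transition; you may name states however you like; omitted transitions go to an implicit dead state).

Handle the two conditions separately and then intersect. The first has 4 states tracking whether the input so far still matches the prefix `ab`; the second has 13 states tracking the last 2 symbols read. A product state is a pair (one from each), accepting exactly when both do. Equivalent product states are then merged.
7 states suffice.
        a   b   c  
>  q0   q1  q2  q2 
   q1   q2  q3  q2 
   q2   q2  q2  q2 
   q3   q4  q5  q4 
 * q4   q6  q3  q6 
 * q5   q4  q5  q4 
   q6   q6  q3  q6 
(> = start, * = accepting)

start=q0 accept=q4,q5 q0-a->q1 q0-b->q2 q0-c->q2 q1-a->q2 q1-b->q3 q1-c->q2 q2-a->q2 q2-b->q2 q2-c->q2 q3-a->q4 q3-b->q5 q3-c->q4 q4-a->q6 q4-b->q3 q4-c->q6 q5-a->q4 q5-b->q5 q5-c->q4 q6-a->q6 q6-b->q3 q6-c->q6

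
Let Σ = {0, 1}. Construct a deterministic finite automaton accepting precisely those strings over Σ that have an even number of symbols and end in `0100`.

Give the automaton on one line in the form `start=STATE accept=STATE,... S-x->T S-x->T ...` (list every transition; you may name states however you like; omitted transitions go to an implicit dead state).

start=S0 accept=S8 S0-0->S1 S0-1->S2 S1-0->S3 S1-1->S4 S2-0->S3 S2-1->S0 S3-0->S1 S3-1->S5 S4-0->S6 S4-1->S2 S5-0->S7 S5-1->S0 S6-0->S8 S6-1->S4 S7-0->S9 S7-1->S5 S8-0->S1 S8-1->S5 S9-0->S3 S9-1->S4

Run two small machines in parallel and take their product. One (2 states) tracks the input length modulo 2; the other (5 states) tracks how much of the suffix `0100` has currently been matched. Each combined state is a pair, one component from each; accept when both components accept.
10 states suffice.
        0   1  
>  S0   S1  S2 
   S1   S3  S4 
   S2   S3  S0 
   S3   S1  S5 
   S4   S6  S2 
   S5   S7  S0 
   S6   S8  S4 
   S7   S9  S5 
 * S8   S1  S5 
   S9   S3  S4 
(> = start, * = accepting)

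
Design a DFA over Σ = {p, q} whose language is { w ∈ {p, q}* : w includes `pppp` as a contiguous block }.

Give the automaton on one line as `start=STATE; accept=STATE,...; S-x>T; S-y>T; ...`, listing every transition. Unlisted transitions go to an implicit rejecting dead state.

Track how much of `pppp` has been matched so far: state A is no progress, E is the absorbing accept state reached once `pppp` has occurred. Intermediate states record partial matches; on a mismatch, fall back to the longest reusable overlap.
A 5-state machine:
       p  q 
>  A   B  A 
   B   C  A 
   C   D  A 
   D   E  A 
 * E   E  E 
(> = start, * = accepting)

start=A; accept=E; A-p>B; A-q>A; B-p>C; B-q>A; C-p>D; C-q>A; D-p>E; D-q>A; E-p>E; E-q>E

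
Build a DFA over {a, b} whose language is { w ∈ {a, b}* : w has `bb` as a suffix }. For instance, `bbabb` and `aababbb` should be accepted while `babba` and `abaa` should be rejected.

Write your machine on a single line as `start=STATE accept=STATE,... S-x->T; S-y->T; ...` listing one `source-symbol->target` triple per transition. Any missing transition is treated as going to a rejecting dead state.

Remember how much of `bb` the current input suffix matches. State s0 means no match yet; s1 means the last symbol is `b`; s2 means the last 2 symbols are `bb`. Only s2 accepts. On a mismatch, fall back to the longest proper suffix that is still a prefix of `bb`.
With 3 states:
        a   b  
>  s0   s0  s1 
   s1   s0  s2 
 * s2   s0  s2 
(> = start, * = accepting)

start=s0; accept=s2; s0-a->s0; s0-b->s1; s1-a->s0; s1-b->s2; s2-a->s0; s2-b->s2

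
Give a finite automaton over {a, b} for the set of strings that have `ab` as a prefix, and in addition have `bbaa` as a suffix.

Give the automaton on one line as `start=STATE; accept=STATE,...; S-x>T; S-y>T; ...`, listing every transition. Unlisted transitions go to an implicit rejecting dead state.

Run two small machines in parallel and take their product. The first has 4 states tracking whether the input so far still matches the prefix `ab`; the second has 5 states tracking how much of the suffix `bbaa` has currently been matched. A product state is a pair (one from each), accepting exactly when both do.
A 12-state machine:
          a    b  
>  s0     s1   s2 
   s1     s3   s4 
   s2     s3   s5 
   s3     s3   s2 
   s4     s6   s7 
   s5     s8   s5 
   s6     s6   s4 
   s7     s9   s7 
   s8    s10   s2 
   s9    s11   s4 
   s10    s3   s2 
 * s11    s6   s4 
(> = start, * = accepting)

start=s0; accept=s11; s0-a>s1; s0-b>s2; s1-a>s3; s1-b>s4; s2-a>s3; s2-b>s5; s3-a>s3; s3-b>s2; s4-a>s6; s4-b>s7; s5-a>s8; s5-b>s5; s6-a>s6; s6-b>s4; s7-a>s9; s7-b>s7; s8-a>s10; s8-b>s2; s9-a>s11; s9-b>s4; s10-a>s3; s10-b>s2; s11-a>s6; s11-b>s4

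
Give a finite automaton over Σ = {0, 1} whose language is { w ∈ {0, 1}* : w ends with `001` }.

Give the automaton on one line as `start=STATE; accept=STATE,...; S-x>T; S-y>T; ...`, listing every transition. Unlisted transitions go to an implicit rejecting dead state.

Remember how much of `001` the current input suffix matches. State S0 means no match yet; S1 means the last symbol is `0`; S2 means the last 2 symbols are `00`; S3 means the last 3 symbols are `001`. Only S3 accepts. On a mismatch, fall back to the longest proper suffix that is still a prefix of `001`.
A 4-state machine:
        0   1  
>  S0   S1  S0 
   S1   S2  S0 
   S2   S2  S3 
 * S3   S1  S0 
(> = start, * = accepting)

start=S0; accept=S3; S0-0>S1; S0-1>S0; S1-0>S2; S1-1>S0; S2-0>S2; S2-1>S3; S3-0>S1; S3-1>S0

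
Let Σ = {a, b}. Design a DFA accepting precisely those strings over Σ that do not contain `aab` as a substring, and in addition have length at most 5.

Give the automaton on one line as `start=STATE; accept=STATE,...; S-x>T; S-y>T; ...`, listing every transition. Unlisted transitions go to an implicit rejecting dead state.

start=q0; accept=q0,q1,q2,q3,q4,q5,q6,q8,q9,q10,q12,q13,q14,q16,q17; q0-a>q1; q0-b>q2; q1-a>q3; q1-b>q4; q2-a>q5; q2-b>q4; q3-a>q6; q3-b>q7; q4-a>q8; q4-b>q9; q5-a>q6; q5-b>q9; q6-a>q10; q6-b>q11; q7-a>q11; q7-b>q11; q8-a>q10; q8-b>q12; q9-a>q13; q9-b>q12; q10-a>q14; q10-b>q15; q11-a>q15; q11-b>q15; q12-a>q16; q12-b>q17; q13-a>q14; q13-b>q17; q14-a>q18; q14-b>q19; q15-a>q19; q15-b>q19; q16-a>q18; q16-b>q20; q17-a>q21; q17-b>q20; q18-a>q18; q18-b>q19; q19-a>q19; q19-b>q19; q20-a>q21; q20-b>q20; q21-a>q18; q21-b>q20

Handle the two conditions separately and then intersect. One (4 states) tracks partial matches of the forbidden pattern `aab`; the other (7 states) tracks the input length, saturating at 6. Each combined state is a pair, one component from each; accept when both components accept.
With 22 states:
          a    b  
>* q0     q1   q2 
 * q1     q3   q4 
 * q2     q5   q4 
 * q3     q6   q7 
 * q4     q8   q9 
 * q5     q6   q9 
 * q6    q10  q11 
   q7    q11  q11 
 * q8    q10  q12 
 * q9    q13  q12 
 * q10   q14  q15 
   q11   q15  q15 
 * q12   q16  q17 
 * q13   q14  q17 
 * q14   q18  q19 
   q15   q19  q19 
 * q16   q18  q20 
 * q17   q21  q20 
   q18   q18  q19 
   q19   q19  q19 
   q20   q21  q20 
   q21   q18  q20 
(> = start, * = accepting)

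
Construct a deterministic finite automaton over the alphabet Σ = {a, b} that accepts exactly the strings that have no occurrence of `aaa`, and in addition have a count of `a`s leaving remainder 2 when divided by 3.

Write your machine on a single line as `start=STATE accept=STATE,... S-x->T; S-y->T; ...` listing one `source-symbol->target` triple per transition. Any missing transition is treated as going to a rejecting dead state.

start=q0; accept=q2,q5,q6; q0-a->q1; q0-b->q0; q1-a->q2; q1-b->q3; q2-a->q4; q2-b->q5; q3-a->q6; q3-b->q3; q4-a->q4; q4-b->q4; q5-a->q7; q5-b->q5; q6-a->q8; q6-b->q5; q7-a->q9; q7-b->q0; q8-a->q4; q8-b->q0; q9-a->q4; q9-b->q3

Build one automaton per condition and run them in lockstep. One (4 states) tracks partial matches of the forbidden pattern `aaa`; the other (3 states) tracks the count of `a`s modulo 3. Each combined state is a pair, one component from each; accept when both components accept. After merging equivalent states the machine shrinks.
        a   b  
>  q0   q1  q0 
   q1   q2  q3 
 * q2   q4  q5 
   q3   q6  q3 
   q4   q4  q4 
 * q5   q7  q5 
 * q6   q8  q5 
   q7   q9  q0 
   q8   q4  q0 
   q9   q4  q3 
(> = start, * = accepting)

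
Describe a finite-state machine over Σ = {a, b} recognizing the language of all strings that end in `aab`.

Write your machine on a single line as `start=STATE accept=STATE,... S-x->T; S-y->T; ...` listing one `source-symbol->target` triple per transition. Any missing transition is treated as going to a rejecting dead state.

Remember how much of `aab` the current input suffix matches. State s0 means no match yet; s1 means the last symbol is `a`; s2 means the last 2 symbols are `aa`; s3 means the last 3 symbols are `aab`. Only s3 accepts. On a mismatch, fall back to the longest proper suffix that is still a prefix of `aab`.
4 states suffice.
        a   b  
>  s0   s1  s0 
   s1   s2  s0 
   s2   s2  s3 
 * s3   s1  s0 
(> = start, * = accepting)

start=s0; accept=s3; s0-a->s1; s0-b->s0; s1-a->s2; s1-b->s0; s2-a->s2; s2-b->s3; s3-a->s1; s3-b->s0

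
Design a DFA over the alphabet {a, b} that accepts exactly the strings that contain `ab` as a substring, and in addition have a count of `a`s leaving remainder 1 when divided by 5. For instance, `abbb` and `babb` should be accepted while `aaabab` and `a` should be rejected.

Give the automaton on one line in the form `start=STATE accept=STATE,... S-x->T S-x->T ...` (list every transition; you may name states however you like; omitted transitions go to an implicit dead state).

start=q0 accept=q3 q0-a->q1 q0-b->q0 q1-a->q2 q1-b->q3 q2-a->q4 q2-b->q5 q3-a->q5 q3-b->q3 q4-a->q6 q4-b->q7 q5-a->q7 q5-b->q5 q6-a->q8 q6-b->q9 q7-a->q9 q7-b->q7 q8-a->q1 q8-b->q10 q9-a->q10 q9-b->q9 q10-a->q3 q10-b->q10

Handle the two conditions separately and then intersect. One (3 states) tracks whether and how much of `ab` has been seen; the other (5 states) tracks the count of `a`s modulo 5. Each combined state is a pair, one component from each; accept when both components accept.
          a    b  
>  q0     q1   q0 
   q1     q2   q3 
   q2     q4   q5 
 * q3     q5   q3 
   q4     q6   q7 
   q5     q7   q5 
   q6     q8   q9 
   q7     q9   q7 
   q8     q1  q10 
   q9    q10   q9 
   q10    q3  q10 
(> = start, * = accepting)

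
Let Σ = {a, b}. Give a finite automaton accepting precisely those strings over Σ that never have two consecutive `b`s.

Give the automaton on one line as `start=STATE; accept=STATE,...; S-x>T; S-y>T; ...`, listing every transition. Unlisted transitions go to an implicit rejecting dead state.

Track partial matches of the forbidden pattern `bb`. State s2 is a dead state reached once `bb` has occurred; every other state accepts. s0 means no part of `bb` is currently matched.
A 3-state machine:
        a   b  
>* s0   s0  s1 
 * s1   s0  s2 
   s2   s2  s2 
(> = start, * = accepting)

start=s0; accept=s0,s1; s0-a>s0; s0-b>s1; s1-a>s0; s1-b>s2; s2-a>s2; s2-b>s2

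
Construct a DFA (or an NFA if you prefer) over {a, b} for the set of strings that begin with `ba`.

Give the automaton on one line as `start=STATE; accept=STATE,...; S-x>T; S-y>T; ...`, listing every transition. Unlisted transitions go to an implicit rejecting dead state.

start=S0; accept=S2; S0-a>S3; S0-b>S1; S1-a>S2; S1-b>S3; S2-a>S2; S2-b>S2; S3-a>S3; S3-b>S3

Check the first 2 symbols one by one: S0 through S1 record how many have matched `ba` so far; any wrong symbol goes to the dead state S3. After all 2 match we enter the accepting sink S2.
With 4 states:
        a   b  
>  S0   S3  S1 
   S1   S2  S3 
 * S2   S2  S2 
   S3   S3  S3 
(> = start, * = accepting)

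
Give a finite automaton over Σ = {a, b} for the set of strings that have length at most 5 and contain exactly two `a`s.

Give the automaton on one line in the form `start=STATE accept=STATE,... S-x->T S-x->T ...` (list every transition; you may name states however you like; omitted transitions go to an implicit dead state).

start=q0 accept=q3,q7,q10,q12 q0-a->q1 q0-b->q2 q1-a->q3 q1-b->q4 q2-a->q4 q2-b->q5 q3-a->q6 q3-b->q7 q4-a->q7 q4-b->q8 q5-a->q8 q5-b->q9 q6-a->q6 q6-b->q6 q7-a->q6 q7-b->q10 q8-a->q10 q8-b->q11 q9-a->q11 q9-b->q6 q10-a->q6 q10-b->q12 q11-a->q12 q11-b->q6 q12-a->q6 q12-b->q6

Handle the two conditions separately and then intersect. One (7 states) tracks the input length, saturating at 6; the other (4 states) tracks the count of `a`s, saturating at 3. Each combined state is a pair, one component from each; accept when both components accept. Equivalent product states are then merged.
A 13-state machine:
          a    b  
>  q0     q1   q2 
   q1     q3   q4 
   q2     q4   q5 
 * q3     q6   q7 
   q4     q7   q8 
   q5     q8   q9 
   q6     q6   q6 
 * q7     q6  q10 
   q8    q10  q11 
   q9    q11   q6 
 * q10    q6  q12 
   q11   q12   q6 
 * q12    q6   q6 
(> = start, * = accepting)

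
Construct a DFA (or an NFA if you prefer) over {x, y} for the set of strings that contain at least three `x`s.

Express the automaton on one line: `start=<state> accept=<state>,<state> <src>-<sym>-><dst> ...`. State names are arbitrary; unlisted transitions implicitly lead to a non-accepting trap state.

start=s0 accept=s3,s4 s0-x->s1 s0-y->s0 s1-x->s2 s1-y->s1 s2-x->s3 s2-y->s2 s3-x->s4 s3-y->s3 s4-x->s4 s4-y->s4

Count `x`s, saturating at 4: states s0 through s3 mean 0 through 3 `x`s seen; s4 means more than 3. Each `x` increments (capped at s4); other symbols loop. Accept from {s3, s4}.
        x   y  
>  s0   s1  s0 
   s1   s2  s1 
   s2   s3  s2 
 * s3   s4  s3 
 * s4   s4  s4 
(> = start, * = accepting)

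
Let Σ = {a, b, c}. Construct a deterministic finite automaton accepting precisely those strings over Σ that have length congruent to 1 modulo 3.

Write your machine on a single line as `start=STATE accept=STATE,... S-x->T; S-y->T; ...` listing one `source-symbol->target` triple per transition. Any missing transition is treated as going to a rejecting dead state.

start=q0; accept=q1; q0-a->q1; q0-b->q1; q0-c->q1; q1-a->q2; q1-b->q2; q1-c->q2; q2-a->q0; q2-b->q0; q2-c->q0

Count input length modulo 3: every symbol advances one step around the cycle q0 → q1 → q2 → q0. Accept at q1.
With 3 states:
        a   b   c  
>  q0   q1  q1  q1 
 * q1   q2  q2  q2 
   q2   q0  q0  q0 
(> = start, * = accepting)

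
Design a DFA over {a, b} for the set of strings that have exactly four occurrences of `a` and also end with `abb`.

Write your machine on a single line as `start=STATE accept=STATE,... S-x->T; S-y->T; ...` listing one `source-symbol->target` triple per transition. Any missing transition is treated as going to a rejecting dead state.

start=q0; accept=q16; q0-a->q1; q0-b->q0; q1-a->q2; q1-b->q3; q2-a->q4; q2-b->q5; q3-a->q2; q3-b->q6; q4-a->q7; q4-b->q8; q5-a->q4; q5-b->q9; q6-a->q2; q6-b->q10; q7-a->q11; q7-b->q12; q8-a->q7; q8-b->q13; q9-a->q4; q9-b->q14; q10-a->q2; q10-b->q10; q11-a->q11; q11-b->q15; q12-a->q11; q12-b->q16; q13-a->q7; q13-b->q17; q14-a->q4; q14-b->q14; q15-a->q11; q15-b->q18; q16-a->q11; q16-b->q19; q17-a->q7; q17-b->q17; q18-a->q11; q18-b->q20; q19-a->q11; q19-b->q19; q20-a->q11; q20-b->q20

Run two small machines in parallel and take their product. One (6 states) tracks the count of `a`s, saturating at 5; the other (4 states) tracks how much of the suffix `abb` has currently been matched. Each combined state is a pair, one component from each; accept when both components accept.
A 21-state machine:
          a    b  
>  q0     q1   q0 
   q1     q2   q3 
   q2     q4   q5 
   q3     q2   q6 
   q4     q7   q8 
   q5     q4   q9 
   q6     q2  q10 
   q7    q11  q12 
   q8     q7  q13 
   q9     q4  q14 
   q10    q2  q10 
   q11   q11  q15 
   q12   q11  q16 
   q13    q7  q17 
   q14    q4  q14 
   q15   q11  q18 
 * q16   q11  q19 
   q17    q7  q17 
   q18   q11  q20 
   q19   q11  q19 
   q20   q11  q20 
(> = start, * = accepting)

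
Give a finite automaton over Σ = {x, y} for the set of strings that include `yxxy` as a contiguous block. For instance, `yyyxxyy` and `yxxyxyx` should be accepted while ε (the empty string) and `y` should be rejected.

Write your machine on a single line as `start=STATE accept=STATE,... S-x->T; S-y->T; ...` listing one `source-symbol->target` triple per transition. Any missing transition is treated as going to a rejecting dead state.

start=s0; accept=s4; s0-x->s0; s0-y->s1; s1-x->s2; s1-y->s1; s2-x->s3; s2-y->s1; s3-x->s0; s3-y->s4; s4-x->s4; s4-y->s4

States s0..s3 record the length of the longest prefix of `yxxy` that matches the current input suffix. Reaching s4 means `yxxy` has been seen, and we stay there forever. Accept from s4.
With 5 states:
        x   y  
>  s0   s0  s1 
   s1   s2  s1 
   s2   s3  s1 
   s3   s0  s4 
 * s4   s4  s4 
(> = start, * = accepting)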